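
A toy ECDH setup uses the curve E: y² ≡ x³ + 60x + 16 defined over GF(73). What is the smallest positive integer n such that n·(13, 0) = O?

2

2P: (13, 0) + (13, 0): same x and y₁ ≡ -y₂, so the sum is O.
2P = O, so the order is 2.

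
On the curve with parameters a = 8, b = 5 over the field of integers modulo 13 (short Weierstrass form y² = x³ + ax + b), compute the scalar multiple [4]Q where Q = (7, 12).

Repeated addition: build up to 4Q.
2Q: tangent at (7, 12): λ = (3·7² + 8)/(2·12) ≡ 12/11. 11⁻¹ ≡ 6 (mod 13), so λ ≡ 12·6 ≡ 7.
  x = λ² - 7 - 7 = 49 - 14 ≡ 9; y = λ·(7 - 9) - 12 ≡ 0. → (9, 0)
3Q: (9, 0) + (7, 12). λ = (12 - 0)/(7 - 9) ≡ 12/11 mod 13. 11⁻¹ ≡ 6 (mod 13) since 11·6 = 66 ≡ 1, so λ ≡ 7.
  x = λ² - 9 - 7 = 49 - 16 ≡ 7; y = λ·(9 - 7) - 0 ≡ 1. → (7, 1)
4Q: (7, 1) + (7, 12): same x and y₁ ≡ -y₂, so the sum is O.

O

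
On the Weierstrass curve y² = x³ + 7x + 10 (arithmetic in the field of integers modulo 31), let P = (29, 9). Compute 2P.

tangent at (29, 9): λ = (3·29² + 7)/(2·9) ≡ 19/18. 18⁻¹ ≡ 19 (mod 31), so λ ≡ 19·19 ≡ 20.
  x = λ² - 29 - 29 = 400 - 58 ≡ 1; y = λ·(29 - 1) - 9 ≡ 24. → (1, 24)

(1, 24)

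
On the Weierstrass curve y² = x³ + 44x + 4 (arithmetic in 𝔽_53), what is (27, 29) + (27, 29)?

(0, 51)

tangent at (27, 29): λ = (3·27² + 44)/(2·29) ≡ 5/5. 5⁻¹ ≡ 32 (mod 53), so λ ≡ 5·32 ≡ 1.
  x = λ² - 27 - 27 = 1 - 54 ≡ 0; y = λ·(27 - 0) - 29 ≡ 51. → (0, 51)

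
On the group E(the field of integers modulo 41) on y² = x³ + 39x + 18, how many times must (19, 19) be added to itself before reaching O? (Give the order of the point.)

2P: tangent at (19, 19): λ = (3·19² + 39)/(2·19) ≡ 15/38. 38⁻¹ ≡ 27 (mod 41) since 38·27 = 1026 ≡ 1, so λ ≡ 15·27 ≡ 36.
  x = λ² - 19 - 19 = 1296 - 38 ≡ 28; y = λ·(19 - 28) - 19 ≡ 26. → (28, 26)
3P: (28, 26) + (19, 19). λ = (19 - 26)/(19 - 28) ≡ 34/32 mod 41. 32⁻¹ ≡ 9 (mod 41), so λ ≡ 19.
  x = λ² - 28 - 19 = 361 - 47 ≡ 27; y = λ·(28 - 27) - 26 ≡ 34. → (27, 34)
4P: (27, 34) + (19, 19). λ = (19 - 34)/(19 - 27) ≡ 26/33 mod 41. 33⁻¹ ≡ 5 (mod 41), so λ ≡ 7.
  x = λ² - 27 - 19 = 49 - 46 ≡ 3; y = λ·(27 - 3) - 34 ≡ 11. → (3, 11)
5P: (3, 11) + (19, 19). λ = (19 - 11)/(19 - 3) ≡ 8/16 mod 41. 16⁻¹ ≡ 18 (mod 41), so λ ≡ 21.
  x = λ² - 3 - 19 = 441 - 22 ≡ 9; y = λ·(3 - 9) - 11 ≡ 27. → (9, 27)
6P: (9, 27) + (19, 19). λ = (19 - 27)/(19 - 9) ≡ 33/10 mod 41. 10⁻¹ ≡ 37 (mod 41), so λ ≡ 32.
  x = λ² - 9 - 19 = 1024 - 28 ≡ 12; y = λ·(9 - 12) - 27 ≡ 0. → (12, 0)
7P: (12, 0) + (19, 19). λ = (19 - 0)/(19 - 12) ≡ 19/7 mod 41. 7⁻¹ ≡ 6 (mod 41) since 7·6 = 42 ≡ 1, so λ ≡ 32.
  x = λ² - 12 - 19 = 1024 - 31 ≡ 9; y = λ·(12 - 9) - 0 ≡ 14. → (9, 14)
8P: (9, 14) + (19, 19). λ = (19 - 14)/(19 - 9) ≡ 5/10 mod 41. 10⁻¹ ≡ 37 (mod 41), so λ ≡ 21.
  x = λ² - 9 - 19 = 441 - 28 ≡ 3; y = λ·(9 - 3) - 14 ≡ 30. → (3, 30)
9P: (3, 30) + (19, 19). λ = (19 - 30)/(19 - 3) ≡ 30/16 mod 41. 16⁻¹ ≡ 18 (mod 41), so λ ≡ 7.
  x = λ² - 3 - 19 = 49 - 22 ≡ 27; y = λ·(3 - 27) - 30 ≡ 7. → (27, 7)
10P: (27, 7) + (19, 19). λ = (19 - 7)/(19 - 27) ≡ 12/33 mod 41. 33⁻¹ ≡ 5 (mod 41), so λ ≡ 19.
  x = λ² - 27 - 19 = 361 - 46 ≡ 28; y = λ·(27 - 28) - 7 ≡ 15. → (28, 15)
11P: (28, 15) + (19, 19). λ = (19 - 15)/(19 - 28) ≡ 4/32 mod 41. 32⁻¹ ≡ 9 (mod 41), so λ ≡ 36.
  x = λ² - 28 - 19 = 1296 - 47 ≡ 19; y = λ·(28 - 19) - 15 ≡ 22. → (19, 22)
12P: (19, 22) + (19, 19): same x and y₁ ≡ -y₂, so the sum is O.
12P = O, so the order is 12.

12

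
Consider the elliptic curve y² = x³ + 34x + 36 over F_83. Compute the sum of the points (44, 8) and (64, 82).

(44, 8) + (64, 82). λ = (82 - 8)/(64 - 44) ≡ 74/20 mod 83. 20⁻¹ ≡ 54 (mod 83) since 20·54 = 1080 ≡ 1, so λ ≡ 12.
  x = λ² - 44 - 64 = 144 - 108 ≡ 36; y = λ·(44 - 36) - 8 ≡ 5. → (36, 5)

(36, 5)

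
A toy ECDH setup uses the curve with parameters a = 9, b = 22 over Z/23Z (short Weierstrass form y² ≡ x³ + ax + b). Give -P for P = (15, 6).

-(15, 6) = (15, -6 mod 23) = (15, 17).

(15, 17)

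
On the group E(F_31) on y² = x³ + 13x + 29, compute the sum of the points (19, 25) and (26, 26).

(5, 8)

(19, 25) + (26, 26). λ = (26 - 25)/(26 - 19) ≡ 1/7 mod 31. 7⁻¹ ≡ 9 (mod 31) since 7·9 = 63 ≡ 1, so λ ≡ 9.
  x = λ² - 19 - 26 = 81 - 45 ≡ 5; y = λ·(19 - 5) - 25 ≡ 8. → (5, 8)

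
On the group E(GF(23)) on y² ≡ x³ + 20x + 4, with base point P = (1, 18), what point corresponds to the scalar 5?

Double-and-add on 5 = (101)₂. Start with P = (1, 18) for the leading 1-bit.
double: tangent at (1, 18): λ = (3·1² + 20)/(2·18) ≡ 0/13. 13⁻¹ ≡ 16 (mod 23), so λ ≡ 0·16 ≡ 0.
  x = λ² - 1 - 1 = 0 - 2 ≡ 21; y = λ·(1 - 21) - 18 ≡ 5. → (21, 5)
double: tangent at (21, 5): λ = (3·21² + 20)/(2·5) ≡ 9/10. 10⁻¹ ≡ 7 (mod 23), so λ ≡ 9·7 ≡ 17.
  x = λ² - 21 - 21 = 289 - 42 ≡ 17; y = λ·(21 - 17) - 5 ≡ 17. → (17, 17)
add P: (17, 17) + (1, 18). λ = (18 - 17)/(1 - 17) ≡ 1/7 mod 23. 7⁻¹ ≡ 10 (mod 23), so λ ≡ 10.
  x = λ² - 17 - 1 = 100 - 18 ≡ 13; y = λ·(17 - 13) - 17 ≡ 0. → (13, 0)

(13, 0)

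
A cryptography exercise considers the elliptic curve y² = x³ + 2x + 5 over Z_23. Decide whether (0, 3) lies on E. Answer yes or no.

y² = 3² ≡ 9; x³ + 2x + 5 = 5 ≡ 5 (mod 23). 9 ≠ 5.

no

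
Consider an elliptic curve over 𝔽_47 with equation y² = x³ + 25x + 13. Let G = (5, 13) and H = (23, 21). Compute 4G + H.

(46, 9)

First 4G:
Repeated addition: build up to 4G.
2G: tangent at (5, 13): λ = (3·5² + 25)/(2·13) ≡ 6/26. 26⁻¹ ≡ 38 (mod 47), so λ ≡ 6·38 ≡ 40.
  x = λ² - 5 - 5 = 1600 - 10 ≡ 39; y = λ·(5 - 39) - 13 ≡ 37. → (39, 37)
3G: (39, 37) + (5, 13). λ = (13 - 37)/(5 - 39) ≡ 23/13 mod 47. 13⁻¹ ≡ 29 (mod 47), so λ ≡ 9.
  x = λ² - 39 - 5 = 81 - 44 ≡ 37; y = λ·(39 - 37) - 37 ≡ 28. → (37, 28)
4G: (37, 28) + (5, 13). λ = (13 - 28)/(5 - 37) ≡ 32/15 mod 47. 15⁻¹ ≡ 22 (mod 47), so λ ≡ 46.
  x = λ² - 37 - 5 = 2116 - 42 ≡ 6; y = λ·(37 - 6) - 28 ≡ 35. → (6, 35)
4G = (6, 35).
Finally 4G + H:
(6, 35) + (23, 21). λ = (21 - 35)/(23 - 6) ≡ 33/17 mod 47. 17⁻¹ ≡ 36 (mod 47) since 17·36 = 612 ≡ 1, so λ ≡ 13.
  x = λ² - 6 - 23 = 169 - 29 ≡ 46; y = λ·(6 - 46) - 35 ≡ 9. → (46, 9)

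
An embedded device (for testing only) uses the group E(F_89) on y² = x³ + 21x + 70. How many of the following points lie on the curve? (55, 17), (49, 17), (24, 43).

(55, 17): 17² ≡ 22, rhs ≡ 13 → off.
(49, 17): 17² ≡ 22, rhs ≡ 22 → on.
(24, 43): 43² ≡ 69, rhs ≡ 69 → on.

2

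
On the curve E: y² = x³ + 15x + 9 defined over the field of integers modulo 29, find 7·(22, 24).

(28, 15)

Write G = (22, 24).
Repeated addition: build up to 7G.
2G: tangent at (22, 24): λ = (3·22² + 15)/(2·24) ≡ 17/19. 19⁻¹ ≡ 26 (mod 29) since 19·26 = 494 ≡ 1, so λ ≡ 17·26 ≡ 7.
  x = λ² - 22 - 22 = 49 - 44 ≡ 5; y = λ·(22 - 5) - 24 ≡ 8. → (5, 8)
3G: (5, 8) + (22, 24). λ = (24 - 8)/(22 - 5) ≡ 16/17 mod 29. 17⁻¹ ≡ 12 (mod 29) since 17·12 = 204 ≡ 1, so λ ≡ 18.
  x = λ² - 5 - 22 = 324 - 27 ≡ 7; y = λ·(5 - 7) - 8 ≡ 14. → (7, 14)
4G: (7, 14) + (22, 24). λ = (24 - 14)/(22 - 7) ≡ 10/15 mod 29. 15⁻¹ ≡ 2 (mod 29) since 15·2 = 30 ≡ 1, so λ ≡ 20.
  x = λ² - 7 - 22 = 400 - 29 ≡ 23; y = λ·(7 - 23) - 14 ≡ 14. → (23, 14)
5G: (23, 14) + (22, 24). λ = (24 - 14)/(22 - 23) ≡ 10/28 mod 29. 28⁻¹ ≡ 28 (mod 29) since 28·28 = 784 ≡ 1, so λ ≡ 19.
  x = λ² - 23 - 22 = 361 - 45 ≡ 26; y = λ·(23 - 26) - 14 ≡ 16. → (26, 16)
6G: (26, 16) + (22, 24). λ = (24 - 16)/(22 - 26) ≡ 8/25 mod 29. 25⁻¹ ≡ 7 (mod 29), so λ ≡ 27.
  x = λ² - 26 - 22 = 729 - 48 ≡ 14; y = λ·(26 - 14) - 16 ≡ 18. → (14, 18)
7G: (14, 18) + (22, 24). λ = (24 - 18)/(22 - 14) ≡ 6/8 mod 29. 8⁻¹ ≡ 11 (mod 29) since 8·11 = 88 ≡ 1, so λ ≡ 8.
  x = λ² - 14 - 22 = 64 - 36 ≡ 28; y = λ·(14 - 28) - 18 ≡ 15. → (28, 15)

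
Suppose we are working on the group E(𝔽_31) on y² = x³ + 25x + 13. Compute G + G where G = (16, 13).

tangent at (16, 13): λ = (3·16² + 25)/(2·13) ≡ 18/26. 26⁻¹ ≡ 6 (mod 31), so λ ≡ 18·6 ≡ 15.
  x = λ² - 16 - 16 = 225 - 32 ≡ 7; y = λ·(16 - 7) - 13 ≡ 29. → (7, 29)

(7, 29)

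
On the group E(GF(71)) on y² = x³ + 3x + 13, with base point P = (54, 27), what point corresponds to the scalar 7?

Double-and-add on 7 = (111)₂. Start with P = (54, 27) for the leading 1-bit.
double: tangent at (54, 27): λ = (3·54² + 3)/(2·27) ≡ 18/54. 54⁻¹ ≡ 25 (mod 71) since 54·25 = 1350 ≡ 1, so λ ≡ 18·25 ≡ 24.
  x = λ² - 54 - 54 = 576 - 108 ≡ 42; y = λ·(54 - 42) - 27 ≡ 48. → (42, 48)
add P: (42, 48) + (54, 27). λ = (27 - 48)/(54 - 42) ≡ 50/12 mod 71. 12⁻¹ ≡ 6 (mod 71) since 12·6 = 72 ≡ 1, so λ ≡ 16.
  x = λ² - 42 - 54 = 256 - 96 ≡ 18; y = λ·(42 - 18) - 48 ≡ 52. → (18, 52)
double: tangent at (18, 52): λ = (3·18² + 3)/(2·52) ≡ 52/33. 33⁻¹ ≡ 28 (mod 71), so λ ≡ 52·28 ≡ 36.
  x = λ² - 18 - 18 = 1296 - 36 ≡ 53; y = λ·(18 - 53) - 52 ≡ 37. → (53, 37)
add P: (53, 37) + (54, 27). λ = (27 - 37)/(54 - 53) ≡ 61/1 mod 71. 1⁻¹ ≡ 1 (mod 71) since 1·1 = 1 ≡ 1, so λ ≡ 61.
  x = λ² - 53 - 54 = 3721 - 107 ≡ 64; y = λ·(53 - 64) - 37 ≡ 2. → (64, 2)

(64, 2)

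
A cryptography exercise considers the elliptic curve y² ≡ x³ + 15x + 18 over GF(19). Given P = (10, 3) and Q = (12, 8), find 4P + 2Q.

First 4P:
Repeated addition: build up to 4P.
2P: tangent at (10, 3): λ = (3·10² + 15)/(2·3) ≡ 11/6. 6⁻¹ ≡ 16 (mod 19), so λ ≡ 11·16 ≡ 5.
  x = λ² - 10 - 10 = 25 - 20 ≡ 5; y = λ·(10 - 5) - 3 ≡ 3. → (5, 3)
3P: (5, 3) + (10, 3). λ = (3 - 3)/(10 - 5) ≡ 0/5 mod 19. 5⁻¹ ≡ 4 (mod 19), so λ ≡ 0.
  x = λ² - 5 - 10 = 0 - 15 ≡ 4; y = λ·(5 - 4) - 3 ≡ 16. → (4, 16)
4P: (4, 16) + (10, 3). λ = (3 - 16)/(10 - 4) ≡ 6/6 mod 19. 6⁻¹ ≡ 16 (mod 19) since 6·16 = 96 ≡ 1, so λ ≡ 1.
  x = λ² - 4 - 10 = 1 - 14 ≡ 6; y = λ·(4 - 6) - 16 ≡ 1. → (6, 1)
4P = (6, 1).
Next 2Q:
Repeated addition: build up to 2Q.
2Q: tangent at (12, 8): λ = (3·12² + 15)/(2·8) ≡ 10/16. 16⁻¹ ≡ 6 (mod 19) since 16·6 = 96 ≡ 1, so λ ≡ 10·6 ≡ 3.
  x = λ² - 12 - 12 = 9 - 24 ≡ 4; y = λ·(12 - 4) - 8 ≡ 16. → (4, 16)
2Q = (4, 16).
Finally 4P + 2Q:
(6, 1) + (4, 16). λ = (16 - 1)/(4 - 6) ≡ 15/17 mod 19. 17⁻¹ ≡ 9 (mod 19) since 17·9 = 153 ≡ 1, so λ ≡ 2.
  x = λ² - 6 - 4 = 4 - 10 ≡ 13; y = λ·(6 - 13) - 1 ≡ 4. → (13, 4)

(13, 4)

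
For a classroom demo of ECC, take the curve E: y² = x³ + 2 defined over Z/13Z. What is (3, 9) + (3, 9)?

tangent at (3, 9): λ = (3·3² + 0)/(2·9) ≡ 1/5. 5⁻¹ ≡ 8 (mod 13), so λ ≡ 1·8 ≡ 8.
  x = λ² - 3 - 3 = 64 - 6 ≡ 6; y = λ·(3 - 6) - 9 ≡ 6. → (6, 6)

(6, 6)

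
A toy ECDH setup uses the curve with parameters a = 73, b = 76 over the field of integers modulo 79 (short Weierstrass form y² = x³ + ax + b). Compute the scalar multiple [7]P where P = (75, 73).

Repeated addition: build up to 7P.
2P: tangent at (75, 73): λ = (3·75² + 73)/(2·73) ≡ 42/67. 67⁻¹ ≡ 46 (mod 79) since 67·46 = 3082 ≡ 1, so λ ≡ 42·46 ≡ 36.
  x = λ² - 75 - 75 = 1296 - 150 ≡ 40; y = λ·(75 - 40) - 73 ≡ 2. → (40, 2)
3P: (40, 2) + (75, 73). λ = (73 - 2)/(75 - 40) ≡ 71/35 mod 79. 35⁻¹ ≡ 70 (mod 79), so λ ≡ 72.
  x = λ² - 40 - 75 = 5184 - 115 ≡ 13; y = λ·(40 - 13) - 2 ≡ 46. → (13, 46)
4P: (13, 46) + (75, 73). λ = (73 - 46)/(75 - 13) ≡ 27/62 mod 79. 62⁻¹ ≡ 65 (mod 79), so λ ≡ 17.
  x = λ² - 13 - 75 = 289 - 88 ≡ 43; y = λ·(13 - 43) - 46 ≡ 76. → (43, 76)
5P: (43, 76) + (75, 73). λ = (73 - 76)/(75 - 43) ≡ 76/32 mod 79. 32⁻¹ ≡ 42 (mod 79), so λ ≡ 32.
  x = λ² - 43 - 75 = 1024 - 118 ≡ 37; y = λ·(43 - 37) - 76 ≡ 37. → (37, 37)
6P: (37, 37) + (75, 73). λ = (73 - 37)/(75 - 37) ≡ 36/38 mod 79. 38⁻¹ ≡ 52 (mod 79) since 38·52 = 1976 ≡ 1, so λ ≡ 55.
  x = λ² - 37 - 75 = 3025 - 112 ≡ 69; y = λ·(37 - 69) - 37 ≡ 20. → (69, 20)
7P: (69, 20) + (75, 73). λ = (73 - 20)/(75 - 69) ≡ 53/6 mod 79. 6⁻¹ ≡ 66 (mod 79), so λ ≡ 22.
  x = λ² - 69 - 75 = 484 - 144 ≡ 24; y = λ·(69 - 24) - 20 ≡ 22. → (24, 22)

(24, 22)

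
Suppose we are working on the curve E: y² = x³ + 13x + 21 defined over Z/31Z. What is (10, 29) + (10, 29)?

tangent at (10, 29): λ = (3·10² + 13)/(2·29) ≡ 3/27. 27⁻¹ ≡ 23 (mod 31), so λ ≡ 3·23 ≡ 7.
  x = λ² - 10 - 10 = 49 - 20 ≡ 29; y = λ·(10 - 29) - 29 ≡ 24. → (29, 24)

(29, 24)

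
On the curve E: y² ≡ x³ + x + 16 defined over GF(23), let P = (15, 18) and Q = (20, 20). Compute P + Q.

(15, 18) + (20, 20). λ = (20 - 18)/(20 - 15) ≡ 2/5 mod 23. 5⁻¹ ≡ 14 (mod 23) since 5·14 = 70 ≡ 1, so λ ≡ 5.
  x = λ² - 15 - 20 = 25 - 35 ≡ 13; y = λ·(15 - 13) - 18 ≡ 15. → (13, 15)

(13, 15)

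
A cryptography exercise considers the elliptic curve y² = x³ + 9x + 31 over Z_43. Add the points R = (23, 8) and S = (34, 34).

(9, 29)

(23, 8) + (34, 34). λ = (34 - 8)/(34 - 23) ≡ 26/11 mod 43. 11⁻¹ ≡ 4 (mod 43) since 11·4 = 44 ≡ 1, so λ ≡ 18.
  x = λ² - 23 - 34 = 324 - 57 ≡ 9; y = λ·(23 - 9) - 8 ≡ 29. → (9, 29)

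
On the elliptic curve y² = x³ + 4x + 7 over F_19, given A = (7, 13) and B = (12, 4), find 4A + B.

(12, 15)

First 4A:
Repeated addition: build up to 4A.
2A: tangent at (7, 13): λ = (3·7² + 4)/(2·13) ≡ 18/7. 7⁻¹ ≡ 11 (mod 19) since 7·11 = 77 ≡ 1, so λ ≡ 18·11 ≡ 8.
  x = λ² - 7 - 7 = 64 - 14 ≡ 12; y = λ·(7 - 12) - 13 ≡ 4. → (12, 4)
3A: (12, 4) + (7, 13). λ = (13 - 4)/(7 - 12) ≡ 9/14 mod 19. 14⁻¹ ≡ 15 (mod 19), so λ ≡ 2.
  x = λ² - 12 - 7 = 4 - 19 ≡ 4; y = λ·(12 - 4) - 4 ≡ 12. → (4, 12)
4A: (4, 12) + (7, 13). λ = (13 - 12)/(7 - 4) ≡ 1/3 mod 19. 3⁻¹ ≡ 13 (mod 19) since 3·13 = 39 ≡ 1, so λ ≡ 13.
  x = λ² - 4 - 7 = 169 - 11 ≡ 6; y = λ·(4 - 6) - 12 ≡ 0. → (6, 0)
4A = (6, 0).
Finally 4A + B:
(6, 0) + (12, 4). λ = (4 - 0)/(12 - 6) ≡ 4/6 mod 19. 6⁻¹ ≡ 16 (mod 19) since 6·16 = 96 ≡ 1, so λ ≡ 7.
  x = λ² - 6 - 12 = 49 - 18 ≡ 12; y = λ·(6 - 12) - 0 ≡ 15. → (12, 15)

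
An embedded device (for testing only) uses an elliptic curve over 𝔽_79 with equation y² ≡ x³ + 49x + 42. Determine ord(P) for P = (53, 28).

2P: tangent at (53, 28): λ = (3·53² + 49)/(2·28) ≡ 23/56. 56⁻¹ ≡ 24 (mod 79) since 56·24 = 1344 ≡ 1, so λ ≡ 23·24 ≡ 78.
  x = λ² - 53 - 53 = 6084 - 106 ≡ 53; y = λ·(53 - 53) - 28 ≡ 51. → (53, 51)
3P: (53, 51) + (53, 28): same x and y₁ ≡ -y₂, so the sum is the point at infinity.
3P = the point at infinity, so the order is 3.

3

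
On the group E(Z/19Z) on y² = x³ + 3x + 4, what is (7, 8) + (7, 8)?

tangent at (7, 8): λ = (3·7² + 3)/(2·8) ≡ 17/16. 16⁻¹ ≡ 6 (mod 19), so λ ≡ 17·6 ≡ 7.
  x = λ² - 7 - 7 = 49 - 14 ≡ 16; y = λ·(7 - 16) - 8 ≡ 5. → (16, 5)

(16, 5)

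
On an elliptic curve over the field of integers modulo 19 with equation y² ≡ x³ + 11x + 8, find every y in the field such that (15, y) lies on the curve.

x³ + 11x + 8 = 3548 ≡ 14 (mod 19).
14 is a non-residue mod 19; no y exists.

none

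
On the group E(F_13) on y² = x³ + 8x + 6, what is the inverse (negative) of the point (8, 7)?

(8, 6)

-(8, 7) = (8, -7 mod 13) = (8, 6).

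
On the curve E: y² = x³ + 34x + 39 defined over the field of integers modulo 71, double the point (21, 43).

(58, 13)

tangent at (21, 43): λ = (3·21² + 34)/(2·43) ≡ 8/15. 15⁻¹ ≡ 19 (mod 71), so λ ≡ 8·19 ≡ 10.
  x = λ² - 21 - 21 = 100 - 42 ≡ 58; y = λ·(21 - 58) - 43 ≡ 13. → (58, 13)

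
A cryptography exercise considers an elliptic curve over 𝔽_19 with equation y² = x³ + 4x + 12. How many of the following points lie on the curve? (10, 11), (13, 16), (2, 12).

1

(10, 11): 11² ≡ 7, rhs ≡ 7 → on.
(13, 16): 16² ≡ 9, rhs ≡ 0 → off.
(2, 12): 12² ≡ 11, rhs ≡ 9 → off.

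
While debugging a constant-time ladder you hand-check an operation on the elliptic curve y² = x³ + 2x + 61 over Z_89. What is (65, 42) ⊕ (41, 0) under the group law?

(65, 42) + (41, 0). λ = (0 - 42)/(41 - 65) ≡ 47/65 mod 89. 65⁻¹ ≡ 63 (mod 89), so λ ≡ 24.
  x = λ² - 65 - 41 = 576 - 106 ≡ 25; y = λ·(65 - 25) - 42 ≡ 28. → (25, 28)

(25, 28)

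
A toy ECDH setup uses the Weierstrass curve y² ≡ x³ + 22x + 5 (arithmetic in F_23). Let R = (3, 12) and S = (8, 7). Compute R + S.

(13, 21)

(3, 12) + (8, 7). λ = (7 - 12)/(8 - 3) ≡ 18/5 mod 23. 5⁻¹ ≡ 14 (mod 23) since 5·14 = 70 ≡ 1, so λ ≡ 22.
  x = λ² - 3 - 8 = 484 - 11 ≡ 13; y = λ·(3 - 13) - 12 ≡ 21. → (13, 21)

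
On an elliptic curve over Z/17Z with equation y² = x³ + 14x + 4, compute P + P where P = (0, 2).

(8, 4)

tangent at (0, 2): λ = (3·0² + 14)/(2·2) ≡ 14/4. 4⁻¹ ≡ 13 (mod 17), so λ ≡ 14·13 ≡ 12.
  x = λ² - 0 - 0 = 144 - 0 ≡ 8; y = λ·(0 - 8) - 2 ≡ 4. → (8, 4)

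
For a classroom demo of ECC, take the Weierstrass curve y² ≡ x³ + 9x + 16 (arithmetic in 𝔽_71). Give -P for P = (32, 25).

(32, 46)

-(32, 25) = (32, -25 mod 71) = (32, 46).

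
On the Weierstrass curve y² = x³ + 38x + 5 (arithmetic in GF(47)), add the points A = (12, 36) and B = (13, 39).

(31, 1)

(12, 36) + (13, 39). λ = (39 - 36)/(13 - 12) ≡ 3/1 mod 47. 1⁻¹ ≡ 1 (mod 47) since 1·1 = 1 ≡ 1, so λ ≡ 3.
  x = λ² - 12 - 13 = 9 - 25 ≡ 31; y = λ·(12 - 31) - 36 ≡ 1. → (31, 1)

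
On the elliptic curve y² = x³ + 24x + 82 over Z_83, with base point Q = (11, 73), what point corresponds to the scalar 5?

(56, 13)

Double-and-add on 5 = (101)₂. Start with Q = (11, 73) for the leading 1-bit.
double: tangent at (11, 73): λ = (3·11² + 24)/(2·73) ≡ 55/63. 63⁻¹ ≡ 29 (mod 83), so λ ≡ 55·29 ≡ 18.
  x = λ² - 11 - 11 = 324 - 22 ≡ 53; y = λ·(11 - 53) - 73 ≡ 1. → (53, 1)
double: tangent at (53, 1): λ = (3·53² + 24)/(2·1) ≡ 68/2. 2⁻¹ ≡ 42 (mod 83), so λ ≡ 68·42 ≡ 34.
  x = λ² - 53 - 53 = 1156 - 106 ≡ 54; y = λ·(53 - 54) - 1 ≡ 48. → (54, 48)
add Q: (54, 48) + (11, 73). λ = (73 - 48)/(11 - 54) ≡ 25/40 mod 83. 40⁻¹ ≡ 27 (mod 83) since 40·27 = 1080 ≡ 1, so λ ≡ 11.
  x = λ² - 54 - 11 = 121 - 65 ≡ 56; y = λ·(54 - 56) - 48 ≡ 13. → (56, 13)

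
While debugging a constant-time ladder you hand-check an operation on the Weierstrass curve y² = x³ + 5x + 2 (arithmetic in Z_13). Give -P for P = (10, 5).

(10, 8)

-(10, 5) = (10, -5 mod 13) = (10, 8).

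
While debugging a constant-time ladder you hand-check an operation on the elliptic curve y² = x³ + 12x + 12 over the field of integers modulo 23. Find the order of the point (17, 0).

2

2P: (17, 0) + (17, 0): same x and y₁ ≡ -y₂, so the sum is ∞.
2P = ∞, so the order is 2.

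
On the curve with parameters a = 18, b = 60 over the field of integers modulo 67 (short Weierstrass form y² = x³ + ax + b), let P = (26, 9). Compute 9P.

(57, 32)

Double-and-add on 9 = (1001)₂. Start with P = (26, 9) for the leading 1-bit.
double: tangent at (26, 9): λ = (3·26² + 18)/(2·9) ≡ 36/18. 18⁻¹ ≡ 41 (mod 67), so λ ≡ 36·41 ≡ 2.
  x = λ² - 26 - 26 = 4 - 52 ≡ 19; y = λ·(26 - 19) - 9 ≡ 5. → (19, 5)
double: tangent at (19, 5): λ = (3·19² + 18)/(2·5) ≡ 29/10. 10⁻¹ ≡ 47 (mod 67), so λ ≡ 29·47 ≡ 23.
  x = λ² - 19 - 19 = 529 - 38 ≡ 22; y = λ·(19 - 22) - 5 ≡ 60. → (22, 60)
double: tangent at (22, 60): λ = (3·22² + 18)/(2·60) ≡ 63/53. 53⁻¹ ≡ 43 (mod 67) since 53·43 = 2279 ≡ 1, so λ ≡ 63·43 ≡ 29.
  x = λ² - 22 - 22 = 841 - 44 ≡ 60; y = λ·(22 - 60) - 60 ≡ 44. → (60, 44)
add P: (60, 44) + (26, 9). λ = (9 - 44)/(26 - 60) ≡ 32/33 mod 67. 33⁻¹ ≡ 65 (mod 67), so λ ≡ 3.
  x = λ² - 60 - 26 = 9 - 86 ≡ 57; y = λ·(60 - 57) - 44 ≡ 32. → (57, 32)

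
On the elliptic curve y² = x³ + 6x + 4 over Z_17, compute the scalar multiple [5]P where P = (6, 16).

(12, 6)

Repeated addition: build up to 5P.
2P: tangent at (6, 16): λ = (3·6² + 6)/(2·16) ≡ 12/15. 15⁻¹ ≡ 8 (mod 17), so λ ≡ 12·8 ≡ 11.
  x = λ² - 6 - 6 = 121 - 12 ≡ 7; y = λ·(6 - 7) - 16 ≡ 7. → (7, 7)
3P: (7, 7) + (6, 16). λ = (16 - 7)/(6 - 7) ≡ 9/16 mod 17. 16⁻¹ ≡ 16 (mod 17), so λ ≡ 8.
  x = λ² - 7 - 6 = 64 - 13 ≡ 0; y = λ·(7 - 0) - 7 ≡ 15. → (0, 15)
4P: (0, 15) + (6, 16). λ = (16 - 15)/(6 - 0) ≡ 1/6 mod 17. 6⁻¹ ≡ 3 (mod 17), so λ ≡ 3.
  x = λ² - 0 - 6 = 9 - 6 ≡ 3; y = λ·(0 - 3) - 15 ≡ 10. → (3, 10)
5P: (3, 10) + (6, 16). λ = (16 - 10)/(6 - 3) ≡ 6/3 mod 17. 3⁻¹ ≡ 6 (mod 17) since 3·6 = 18 ≡ 1, so λ ≡ 2.
  x = λ² - 3 - 6 = 4 - 9 ≡ 12; y = λ·(3 - 12) - 10 ≡ 6. → (12, 6)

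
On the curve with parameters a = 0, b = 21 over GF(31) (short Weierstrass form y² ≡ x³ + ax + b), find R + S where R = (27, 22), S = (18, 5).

(11, 22)

(27, 22) + (18, 5). λ = (5 - 22)/(18 - 27) ≡ 14/22 mod 31. 22⁻¹ ≡ 24 (mod 31), so λ ≡ 26.
  x = λ² - 27 - 18 = 676 - 45 ≡ 11; y = λ·(27 - 11) - 22 ≡ 22. → (11, 22)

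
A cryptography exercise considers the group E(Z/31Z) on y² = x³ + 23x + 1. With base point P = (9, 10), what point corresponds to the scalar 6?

(15, 1)

Repeated addition: build up to 6P.
2P: tangent at (9, 10): λ = (3·9² + 23)/(2·10) ≡ 18/20. 20⁻¹ ≡ 14 (mod 31) since 20·14 = 280 ≡ 1, so λ ≡ 18·14 ≡ 4.
  x = λ² - 9 - 9 = 16 - 18 ≡ 29; y = λ·(9 - 29) - 10 ≡ 3. → (29, 3)
3P: (29, 3) + (9, 10). λ = (10 - 3)/(9 - 29) ≡ 7/11 mod 31. 11⁻¹ ≡ 17 (mod 31), so λ ≡ 26.
  x = λ² - 29 - 9 = 676 - 38 ≡ 18; y = λ·(29 - 18) - 3 ≡ 4. → (18, 4)
4P: (18, 4) + (9, 10). λ = (10 - 4)/(9 - 18) ≡ 6/22 mod 31. 22⁻¹ ≡ 24 (mod 31), so λ ≡ 20.
  x = λ² - 18 - 9 = 400 - 27 ≡ 1; y = λ·(18 - 1) - 4 ≡ 26. → (1, 26)
5P: (1, 26) + (9, 10). λ = (10 - 26)/(9 - 1) ≡ 15/8 mod 31. 8⁻¹ ≡ 4 (mod 31) since 8·4 = 32 ≡ 1, so λ ≡ 29.
  x = λ² - 1 - 9 = 841 - 10 ≡ 25; y = λ·(1 - 25) - 26 ≡ 22. → (25, 22)
6P: (25, 22) + (9, 10). λ = (10 - 22)/(9 - 25) ≡ 19/15 mod 31. 15⁻¹ ≡ 29 (mod 31), so λ ≡ 24.
  x = λ² - 25 - 9 = 576 - 34 ≡ 15; y = λ·(25 - 15) - 22 ≡ 1. → (15, 1)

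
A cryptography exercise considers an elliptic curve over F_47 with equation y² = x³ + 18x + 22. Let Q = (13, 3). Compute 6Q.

Double-and-add on 6 = (110)₂. Start with Q = (13, 3) for the leading 1-bit.
double: tangent at (13, 3): λ = (3·13² + 18)/(2·3) ≡ 8/6. 6⁻¹ ≡ 8 (mod 47) since 6·8 = 48 ≡ 1, so λ ≡ 8·8 ≡ 17.
  x = λ² - 13 - 13 = 289 - 26 ≡ 28; y = λ·(13 - 28) - 3 ≡ 24. → (28, 24)
add Q: (28, 24) + (13, 3). λ = (3 - 24)/(13 - 28) ≡ 26/32 mod 47. 32⁻¹ ≡ 25 (mod 47), so λ ≡ 39.
  x = λ² - 28 - 13 = 1521 - 41 ≡ 23; y = λ·(28 - 23) - 24 ≡ 30. → (23, 30)
double: tangent at (23, 30): λ = (3·23² + 18)/(2·30) ≡ 7/13. 13⁻¹ ≡ 29 (mod 47) since 13·29 = 377 ≡ 1, so λ ≡ 7·29 ≡ 15.
  x = λ² - 23 - 23 = 225 - 46 ≡ 38; y = λ·(23 - 38) - 30 ≡ 27. → (38, 27)

(38, 27)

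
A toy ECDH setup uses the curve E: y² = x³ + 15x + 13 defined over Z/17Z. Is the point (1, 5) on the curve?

y² = 5² ≡ 8; x³ + 15x + 13 = 29 ≡ 12 (mod 17). 8 ≠ 12.

no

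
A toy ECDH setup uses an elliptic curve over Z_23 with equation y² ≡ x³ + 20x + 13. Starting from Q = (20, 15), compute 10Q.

O

Double-and-add on 10 = (1010)₂. Start with Q = (20, 15) for the leading 1-bit.
double: tangent at (20, 15): λ = (3·20² + 20)/(2·15) ≡ 1/7. 7⁻¹ ≡ 10 (mod 23), so λ ≡ 1·10 ≡ 10.
  x = λ² - 20 - 20 = 100 - 40 ≡ 14; y = λ·(20 - 14) - 15 ≡ 22. → (14, 22)
double: tangent at (14, 22): λ = (3·14² + 20)/(2·22) ≡ 10/21. 21⁻¹ ≡ 11 (mod 23) since 21·11 = 231 ≡ 1, so λ ≡ 10·11 ≡ 18.
  x = λ² - 14 - 14 = 324 - 28 ≡ 20; y = λ·(14 - 20) - 22 ≡ 8. → (20, 8)
add Q: (20, 8) + (20, 15): same x and y₁ ≡ -y₂, so the sum is 𝒪.
double: 𝒪 + 𝒪 = 𝒪 (identity).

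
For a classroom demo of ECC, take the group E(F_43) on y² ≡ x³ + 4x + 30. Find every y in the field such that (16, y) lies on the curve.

none

x³ + 4x + 30 = 4190 ≡ 19 (mod 43).
19 is a non-residue mod 43; no y exists.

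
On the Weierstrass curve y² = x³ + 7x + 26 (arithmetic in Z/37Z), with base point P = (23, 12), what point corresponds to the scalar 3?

Repeated addition: build up to 3P.
2P: tangent at (23, 12): λ = (3·23² + 7)/(2·12) ≡ 3/24. 24⁻¹ ≡ 17 (mod 37), so λ ≡ 3·17 ≡ 14.
  x = λ² - 23 - 23 = 196 - 46 ≡ 2; y = λ·(23 - 2) - 12 ≡ 23. → (2, 23)
3P: (2, 23) + (23, 12). λ = (12 - 23)/(23 - 2) ≡ 26/21 mod 37. 21⁻¹ ≡ 30 (mod 37) since 21·30 = 630 ≡ 1, so λ ≡ 3.
  x = λ² - 2 - 23 = 9 - 25 ≡ 21; y = λ·(2 - 21) - 23 ≡ 31. → (21, 31)

(21, 31)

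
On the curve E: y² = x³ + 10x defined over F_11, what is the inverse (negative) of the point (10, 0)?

(10, 0)

-(10, 0) = (10, -0 mod 11) = (10, 0).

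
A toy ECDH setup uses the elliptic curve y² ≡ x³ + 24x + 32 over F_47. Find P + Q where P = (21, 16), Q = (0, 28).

(34, 25)

(21, 16) + (0, 28). λ = (28 - 16)/(0 - 21) ≡ 12/26 mod 47. 26⁻¹ ≡ 38 (mod 47), so λ ≡ 33.
  x = λ² - 21 - 0 = 1089 - 21 ≡ 34; y = λ·(21 - 34) - 16 ≡ 25. → (34, 25)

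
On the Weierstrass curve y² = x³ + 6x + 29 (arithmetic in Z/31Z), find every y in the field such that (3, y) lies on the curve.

x³ + 6x + 29 = 74 ≡ 12 (mod 31).
12 is a non-residue mod 31; no y exists.

none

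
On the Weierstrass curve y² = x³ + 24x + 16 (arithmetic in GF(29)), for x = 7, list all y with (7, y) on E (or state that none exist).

11, 18

x³ + 24x + 16 = 527 ≡ 5 (mod 29).
Square roots of 5 mod 29: 11 and 18 (since 11² = 121 ≡ 5).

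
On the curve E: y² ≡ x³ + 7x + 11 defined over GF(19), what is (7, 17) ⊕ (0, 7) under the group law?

(9, 10)

(7, 17) + (0, 7). λ = (7 - 17)/(0 - 7) ≡ 9/12 mod 19. 12⁻¹ ≡ 8 (mod 19) since 12·8 = 96 ≡ 1, so λ ≡ 15.
  x = λ² - 7 - 0 = 225 - 7 ≡ 9; y = λ·(7 - 9) - 17 ≡ 10. → (9, 10)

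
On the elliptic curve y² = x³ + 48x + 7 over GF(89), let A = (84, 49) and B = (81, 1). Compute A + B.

(2, 17)

(84, 49) + (81, 1). λ = (1 - 49)/(81 - 84) ≡ 41/86 mod 89. 86⁻¹ ≡ 59 (mod 89), so λ ≡ 16.
  x = λ² - 84 - 81 = 256 - 165 ≡ 2; y = λ·(84 - 2) - 49 ≡ 17. → (2, 17)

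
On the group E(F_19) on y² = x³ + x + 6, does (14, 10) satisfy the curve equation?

no

y² = 10² ≡ 5; x³ + 1x + 6 = 2764 ≡ 9 (mod 19). 5 ≠ 9.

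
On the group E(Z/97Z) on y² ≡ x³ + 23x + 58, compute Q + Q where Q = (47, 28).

tangent at (47, 28): λ = (3·47² + 23)/(2·28) ≡ 54/56. 56⁻¹ ≡ 26 (mod 97), so λ ≡ 54·26 ≡ 46.
  x = λ² - 47 - 47 = 2116 - 94 ≡ 82; y = λ·(47 - 82) - 28 ≡ 11. → (82, 11)

(82, 11)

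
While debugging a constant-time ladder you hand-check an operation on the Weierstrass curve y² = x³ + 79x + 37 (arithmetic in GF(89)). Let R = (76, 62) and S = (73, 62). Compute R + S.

(76, 62) + (73, 62). λ = (62 - 62)/(73 - 76) ≡ 0/86 mod 89. 86⁻¹ ≡ 59 (mod 89), so λ ≡ 0.
  x = λ² - 76 - 73 = 0 - 149 ≡ 29; y = λ·(76 - 29) - 62 ≡ 27. → (29, 27)

(29, 27)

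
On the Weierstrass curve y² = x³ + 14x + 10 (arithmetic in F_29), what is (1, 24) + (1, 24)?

(18, 2)

tangent at (1, 24): λ = (3·1² + 14)/(2·24) ≡ 17/19. 19⁻¹ ≡ 26 (mod 29) since 19·26 = 494 ≡ 1, so λ ≡ 17·26 ≡ 7.
  x = λ² - 1 - 1 = 49 - 2 ≡ 18; y = λ·(1 - 18) - 24 ≡ 2. → (18, 2)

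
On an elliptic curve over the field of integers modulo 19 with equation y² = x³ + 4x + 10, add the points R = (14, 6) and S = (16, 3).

(14, 6) + (16, 3). λ = (3 - 6)/(16 - 14) ≡ 16/2 mod 19. 2⁻¹ ≡ 10 (mod 19), so λ ≡ 8.
  x = λ² - 14 - 16 = 64 - 30 ≡ 15; y = λ·(14 - 15) - 6 ≡ 5. → (15, 5)

(15, 5)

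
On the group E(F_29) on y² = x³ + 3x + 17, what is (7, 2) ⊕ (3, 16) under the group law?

(7, 2) + (3, 16). λ = (16 - 2)/(3 - 7) ≡ 14/25 mod 29. 25⁻¹ ≡ 7 (mod 29) since 25·7 = 175 ≡ 1, so λ ≡ 11.
  x = λ² - 7 - 3 = 121 - 10 ≡ 24; y = λ·(7 - 24) - 2 ≡ 14. → (24, 14)

(24, 14)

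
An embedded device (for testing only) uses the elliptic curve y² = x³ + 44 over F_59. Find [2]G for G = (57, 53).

(5, 13)

tangent at (57, 53): λ = (3·57² + 0)/(2·53) ≡ 12/47. 47⁻¹ ≡ 54 (mod 59), so λ ≡ 12·54 ≡ 58.
  x = λ² - 57 - 57 = 3364 - 114 ≡ 5; y = λ·(57 - 5) - 53 ≡ 13. → (5, 13)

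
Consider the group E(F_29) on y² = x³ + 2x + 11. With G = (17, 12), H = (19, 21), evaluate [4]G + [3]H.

First 4G:
Double-and-add on 4 = (100)₂. Start with G = (17, 12) for the leading 1-bit.
double: tangent at (17, 12): λ = (3·17² + 2)/(2·12) ≡ 28/24. 24⁻¹ ≡ 23 (mod 29) since 24·23 = 552 ≡ 1, so λ ≡ 28·23 ≡ 6.
  x = λ² - 17 - 17 = 36 - 34 ≡ 2; y = λ·(17 - 2) - 12 ≡ 20. → (2, 20)
double: tangent at (2, 20): λ = (3·2² + 2)/(2·20) ≡ 14/11. 11⁻¹ ≡ 8 (mod 29) since 11·8 = 88 ≡ 1, so λ ≡ 14·8 ≡ 25.
  x = λ² - 2 - 2 = 625 - 4 ≡ 12; y = λ·(2 - 12) - 20 ≡ 20. → (12, 20)
4G = (12, 20).
Next 3H:
Repeated addition: build up to 3H.
2H: tangent at (19, 21): λ = (3·19² + 2)/(2·21) ≡ 12/13. 13⁻¹ ≡ 9 (mod 29), so λ ≡ 12·9 ≡ 21.
  x = λ² - 19 - 19 = 441 - 38 ≡ 26; y = λ·(19 - 26) - 21 ≡ 6. → (26, 6)
3H: (26, 6) + (19, 21). λ = (21 - 6)/(19 - 26) ≡ 15/22 mod 29. 22⁻¹ ≡ 4 (mod 29) since 22·4 = 88 ≡ 1, so λ ≡ 2.
  x = λ² - 26 - 19 = 4 - 45 ≡ 17; y = λ·(26 - 17) - 6 ≡ 12. → (17, 12)
3H = (17, 12).
Finally 4G + 3H:
(12, 20) + (17, 12). λ = (12 - 20)/(17 - 12) ≡ 21/5 mod 29. 5⁻¹ ≡ 6 (mod 29), so λ ≡ 10.
  x = λ² - 12 - 17 = 100 - 29 ≡ 13; y = λ·(12 - 13) - 20 ≡ 28. → (13, 28)

(13, 28)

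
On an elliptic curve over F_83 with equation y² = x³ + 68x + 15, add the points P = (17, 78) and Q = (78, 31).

(17, 78) + (78, 31). λ = (31 - 78)/(78 - 17) ≡ 36/61 mod 83. 61⁻¹ ≡ 49 (mod 83), so λ ≡ 21.
  x = λ² - 17 - 78 = 441 - 95 ≡ 14; y = λ·(17 - 14) - 78 ≡ 68. → (14, 68)

(14, 68)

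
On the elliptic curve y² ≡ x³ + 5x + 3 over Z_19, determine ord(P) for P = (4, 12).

2P: tangent at (4, 12): λ = (3·4² + 5)/(2·12) ≡ 15/5. 5⁻¹ ≡ 4 (mod 19), so λ ≡ 15·4 ≡ 3.
  x = λ² - 4 - 4 = 9 - 8 ≡ 1; y = λ·(4 - 1) - 12 ≡ 16. → (1, 16)
3P: (1, 16) + (4, 12). λ = (12 - 16)/(4 - 1) ≡ 15/3 mod 19. 3⁻¹ ≡ 13 (mod 19), so λ ≡ 5.
  x = λ² - 1 - 4 = 25 - 5 ≡ 1; y = λ·(1 - 1) - 16 ≡ 3. → (1, 3)
4P: (1, 3) + (4, 12). λ = (12 - 3)/(4 - 1) ≡ 9/3 mod 19. 3⁻¹ ≡ 13 (mod 19), so λ ≡ 3.
  x = λ² - 1 - 4 = 9 - 5 ≡ 4; y = λ·(1 - 4) - 3 ≡ 7. → (4, 7)
5P: (4, 7) + (4, 12): same x and y₁ ≡ -y₂, so the sum is O.
5P = O, so the order is 5.

5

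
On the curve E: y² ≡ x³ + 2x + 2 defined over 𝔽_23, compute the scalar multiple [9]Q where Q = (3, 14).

Double-and-add on 9 = (1001)₂. Start with Q = (3, 14) for the leading 1-bit.
double: tangent at (3, 14): λ = (3·3² + 2)/(2·14) ≡ 6/5. 5⁻¹ ≡ 14 (mod 23) since 5·14 = 70 ≡ 1, so λ ≡ 6·14 ≡ 15.
  x = λ² - 3 - 3 = 225 - 6 ≡ 12; y = λ·(3 - 12) - 14 ≡ 12. → (12, 12)
double: tangent at (12, 12): λ = (3·12² + 2)/(2·12) ≡ 20/1. 1⁻¹ ≡ 1 (mod 23), so λ ≡ 20·1 ≡ 20.
  x = λ² - 12 - 12 = 400 - 24 ≡ 8; y = λ·(12 - 8) - 12 ≡ 22. → (8, 22)
double: tangent at (8, 22): λ = (3·8² + 2)/(2·22) ≡ 10/21. 21⁻¹ ≡ 11 (mod 23), so λ ≡ 10·11 ≡ 18.
  x = λ² - 8 - 8 = 324 - 16 ≡ 9; y = λ·(8 - 9) - 22 ≡ 6. → (9, 6)
add Q: (9, 6) + (3, 14). λ = (14 - 6)/(3 - 9) ≡ 8/17 mod 23. 17⁻¹ ≡ 19 (mod 23) since 17·19 = 323 ≡ 1, so λ ≡ 14.
  x = λ² - 9 - 3 = 196 - 12 ≡ 0; y = λ·(9 - 0) - 6 ≡ 5. → (0, 5)

(0, 5)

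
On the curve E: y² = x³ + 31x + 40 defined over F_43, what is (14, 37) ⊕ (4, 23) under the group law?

(39, 14)

(14, 37) + (4, 23). λ = (23 - 37)/(4 - 14) ≡ 29/33 mod 43. 33⁻¹ ≡ 30 (mod 43), so λ ≡ 10.
  x = λ² - 14 - 4 = 100 - 18 ≡ 39; y = λ·(14 - 39) - 37 ≡ 14. → (39, 14)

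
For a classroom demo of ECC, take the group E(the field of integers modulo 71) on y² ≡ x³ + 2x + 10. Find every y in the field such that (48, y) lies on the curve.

3, 68

x³ + 2x + 10 = 110698 ≡ 9 (mod 71).
Square roots of 9 mod 71: 3 and 68 (since 3² = 9 ≡ 9).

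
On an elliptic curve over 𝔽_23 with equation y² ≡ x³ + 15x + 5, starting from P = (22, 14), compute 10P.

Repeated addition: build up to 10P.
2P: tangent at (22, 14): λ = (3·22² + 15)/(2·14) ≡ 18/5. 5⁻¹ ≡ 14 (mod 23) since 5·14 = 70 ≡ 1, so λ ≡ 18·14 ≡ 22.
  x = λ² - 22 - 22 = 484 - 44 ≡ 3; y = λ·(22 - 3) - 14 ≡ 13. → (3, 13)
3P: (3, 13) + (22, 14). λ = (14 - 13)/(22 - 3) ≡ 1/19 mod 23. 19⁻¹ ≡ 17 (mod 23), so λ ≡ 17.
  x = λ² - 3 - 22 = 289 - 25 ≡ 11; y = λ·(3 - 11) - 13 ≡ 12. → (11, 12)
4P: (11, 12) + (22, 14). λ = (14 - 12)/(22 - 11) ≡ 2/11 mod 23. 11⁻¹ ≡ 21 (mod 23), so λ ≡ 19.
  x = λ² - 11 - 22 = 361 - 33 ≡ 6; y = λ·(11 - 6) - 12 ≡ 14. → (6, 14)
5P: (6, 14) + (22, 14). λ = (14 - 14)/(22 - 6) ≡ 0/16 mod 23. 16⁻¹ ≡ 13 (mod 23) since 16·13 = 208 ≡ 1, so λ ≡ 0.
  x = λ² - 6 - 22 = 0 - 28 ≡ 18; y = λ·(6 - 18) - 14 ≡ 9. → (18, 9)
6P: (18, 9) + (22, 14). λ = (14 - 9)/(22 - 18) ≡ 5/4 mod 23. 4⁻¹ ≡ 6 (mod 23), so λ ≡ 7.
  x = λ² - 18 - 22 = 49 - 40 ≡ 9; y = λ·(18 - 9) - 9 ≡ 8. → (9, 8)
7P: (9, 8) + (22, 14). λ = (14 - 8)/(22 - 9) ≡ 6/13 mod 23. 13⁻¹ ≡ 16 (mod 23), so λ ≡ 4.
  x = λ² - 9 - 22 = 16 - 31 ≡ 8; y = λ·(9 - 8) - 8 ≡ 19. → (8, 19)
8P: (8, 19) + (22, 14). λ = (14 - 19)/(22 - 8) ≡ 18/14 mod 23. 14⁻¹ ≡ 5 (mod 23), so λ ≡ 21.
  x = λ² - 8 - 22 = 441 - 30 ≡ 20; y = λ·(8 - 20) - 19 ≡ 5. → (20, 5)
9P: (20, 5) + (22, 14). λ = (14 - 5)/(22 - 20) ≡ 9/2 mod 23. 2⁻¹ ≡ 12 (mod 23), so λ ≡ 16.
  x = λ² - 20 - 22 = 256 - 42 ≡ 7; y = λ·(20 - 7) - 5 ≡ 19. → (7, 19)
10P: (7, 19) + (22, 14). λ = (14 - 19)/(22 - 7) ≡ 18/15 mod 23. 15⁻¹ ≡ 20 (mod 23), so λ ≡ 15.
  x = λ² - 7 - 22 = 225 - 29 ≡ 12; y = λ·(7 - 12) - 19 ≡ 21. → (12, 21)

(12, 21)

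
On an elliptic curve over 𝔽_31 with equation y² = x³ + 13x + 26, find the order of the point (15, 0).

2P: (15, 0) + (15, 0): same x and y₁ ≡ -y₂, so the sum is O.
2P = O, so the order is 2.

2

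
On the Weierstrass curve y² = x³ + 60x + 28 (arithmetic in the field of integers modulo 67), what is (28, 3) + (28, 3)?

tangent at (28, 3): λ = (3·28² + 60)/(2·3) ≡ 0/6. 6⁻¹ ≡ 56 (mod 67), so λ ≡ 0·56 ≡ 0.
  x = λ² - 28 - 28 = 0 - 56 ≡ 11; y = λ·(28 - 11) - 3 ≡ 64. → (11, 64)

(11, 64)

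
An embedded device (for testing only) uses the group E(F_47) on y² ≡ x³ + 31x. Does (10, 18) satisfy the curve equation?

no

y² = 18² ≡ 42; x³ + 31x + 0 = 1310 ≡ 41 (mod 47). 42 ≠ 41.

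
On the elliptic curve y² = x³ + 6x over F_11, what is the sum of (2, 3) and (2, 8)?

The two points share x = 2 and their y-coordinates satisfy 3 + 8 ≡ 0 (mod 11), so they are inverses. Their sum is O.

O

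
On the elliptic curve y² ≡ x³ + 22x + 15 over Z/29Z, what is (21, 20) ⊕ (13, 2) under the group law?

(20, 4)

(21, 20) + (13, 2). λ = (2 - 20)/(13 - 21) ≡ 11/21 mod 29. 21⁻¹ ≡ 18 (mod 29) since 21·18 = 378 ≡ 1, so λ ≡ 24.
  x = λ² - 21 - 13 = 576 - 34 ≡ 20; y = λ·(21 - 20) - 20 ≡ 4. → (20, 4)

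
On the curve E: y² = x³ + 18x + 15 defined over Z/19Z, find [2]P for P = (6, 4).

tangent at (6, 4): λ = (3·6² + 18)/(2·4) ≡ 12/8. 8⁻¹ ≡ 12 (mod 19) since 8·12 = 96 ≡ 1, so λ ≡ 12·12 ≡ 11.
  x = λ² - 6 - 6 = 121 - 12 ≡ 14; y = λ·(6 - 14) - 4 ≡ 3. → (14, 3)

(14, 3)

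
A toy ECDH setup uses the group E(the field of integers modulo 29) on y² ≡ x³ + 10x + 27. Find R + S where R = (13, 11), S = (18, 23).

(20, 7)

(13, 11) + (18, 23). λ = (23 - 11)/(18 - 13) ≡ 12/5 mod 29. 5⁻¹ ≡ 6 (mod 29), so λ ≡ 14.
  x = λ² - 13 - 18 = 196 - 31 ≡ 20; y = λ·(13 - 20) - 11 ≡ 7. → (20, 7)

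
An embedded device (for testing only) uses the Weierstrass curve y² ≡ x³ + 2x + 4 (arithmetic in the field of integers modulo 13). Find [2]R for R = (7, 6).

tangent at (7, 6): λ = (3·7² + 2)/(2·6) ≡ 6/12. 12⁻¹ ≡ 12 (mod 13), so λ ≡ 6·12 ≡ 7.
  x = λ² - 7 - 7 = 49 - 14 ≡ 9; y = λ·(7 - 9) - 6 ≡ 6. → (9, 6)

(9, 6)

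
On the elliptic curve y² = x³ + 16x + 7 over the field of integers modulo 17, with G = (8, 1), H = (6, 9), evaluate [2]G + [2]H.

(15, 1)

First 2G:
Repeated addition: build up to 2G.
2G: tangent at (8, 1): λ = (3·8² + 16)/(2·1) ≡ 4/2. 2⁻¹ ≡ 9 (mod 17), so λ ≡ 4·9 ≡ 2.
  x = λ² - 8 - 8 = 4 - 16 ≡ 5; y = λ·(8 - 5) - 1 ≡ 5. → (5, 5)
2G = (5, 5).
Next 2H:
Repeated addition: build up to 2H.
2H: tangent at (6, 9): λ = (3·6² + 16)/(2·9) ≡ 5/1. 1⁻¹ ≡ 1 (mod 17), so λ ≡ 5·1 ≡ 5.
  x = λ² - 6 - 6 = 25 - 12 ≡ 13; y = λ·(6 - 13) - 9 ≡ 7. → (13, 7)
2H = (13, 7).
Finally 2G + 2H:
(5, 5) + (13, 7). λ = (7 - 5)/(13 - 5) ≡ 2/8 mod 17. 8⁻¹ ≡ 15 (mod 17) since 8·15 = 120 ≡ 1, so λ ≡ 13.
  x = λ² - 5 - 13 = 169 - 18 ≡ 15; y = λ·(5 - 15) - 5 ≡ 1. → (15, 1)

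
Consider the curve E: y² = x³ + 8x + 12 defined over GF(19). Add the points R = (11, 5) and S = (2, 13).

(11, 5) + (2, 13). λ = (13 - 5)/(2 - 11) ≡ 8/10 mod 19. 10⁻¹ ≡ 2 (mod 19), so λ ≡ 16.
  x = λ² - 11 - 2 = 256 - 13 ≡ 15; y = λ·(11 - 15) - 5 ≡ 7. → (15, 7)

(15, 7)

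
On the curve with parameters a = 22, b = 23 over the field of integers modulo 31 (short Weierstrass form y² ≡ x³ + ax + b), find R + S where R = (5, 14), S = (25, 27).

(5, 14) + (25, 27). λ = (27 - 14)/(25 - 5) ≡ 13/20 mod 31. 20⁻¹ ≡ 14 (mod 31), so λ ≡ 27.
  x = λ² - 5 - 25 = 729 - 30 ≡ 17; y = λ·(5 - 17) - 14 ≡ 3. → (17, 3)

(17, 3)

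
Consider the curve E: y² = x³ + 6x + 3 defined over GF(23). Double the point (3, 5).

tangent at (3, 5): λ = (3·3² + 6)/(2·5) ≡ 10/10. 10⁻¹ ≡ 7 (mod 23) since 10·7 = 70 ≡ 1, so λ ≡ 10·7 ≡ 1.
  x = λ² - 3 - 3 = 1 - 6 ≡ 18; y = λ·(3 - 18) - 5 ≡ 3. → (18, 3)

(18, 3)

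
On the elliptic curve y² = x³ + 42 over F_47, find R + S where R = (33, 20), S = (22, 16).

(33, 20) + (22, 16). λ = (16 - 20)/(22 - 33) ≡ 43/36 mod 47. 36⁻¹ ≡ 17 (mod 47), so λ ≡ 26.
  x = λ² - 33 - 22 = 676 - 55 ≡ 10; y = λ·(33 - 10) - 20 ≡ 14. → (10, 14)

(10, 14)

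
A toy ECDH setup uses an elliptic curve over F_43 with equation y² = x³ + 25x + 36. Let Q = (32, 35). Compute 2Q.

tangent at (32, 35): λ = (3·32² + 25)/(2·35) ≡ 1/27. 27⁻¹ ≡ 8 (mod 43), so λ ≡ 1·8 ≡ 8.
  x = λ² - 32 - 32 = 64 - 64 ≡ 0; y = λ·(32 - 0) - 35 ≡ 6. → (0, 6)

(0, 6)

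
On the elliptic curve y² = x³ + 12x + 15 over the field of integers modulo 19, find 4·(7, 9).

(15, 6)

Write G = (7, 9).
Double-and-add on 4 = (100)₂. Start with G = (7, 9) for the leading 1-bit.
double: tangent at (7, 9): λ = (3·7² + 12)/(2·9) ≡ 7/18. 18⁻¹ ≡ 18 (mod 19), so λ ≡ 7·18 ≡ 12.
  x = λ² - 7 - 7 = 144 - 14 ≡ 16; y = λ·(7 - 16) - 9 ≡ 16. → (16, 16)
double: tangent at (16, 16): λ = (3·16² + 12)/(2·16) ≡ 1/13. 13⁻¹ ≡ 3 (mod 19) since 13·3 = 39 ≡ 1, so λ ≡ 1·3 ≡ 3.
  x = λ² - 16 - 16 = 9 - 32 ≡ 15; y = λ·(16 - 15) - 16 ≡ 6. → (15, 6)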